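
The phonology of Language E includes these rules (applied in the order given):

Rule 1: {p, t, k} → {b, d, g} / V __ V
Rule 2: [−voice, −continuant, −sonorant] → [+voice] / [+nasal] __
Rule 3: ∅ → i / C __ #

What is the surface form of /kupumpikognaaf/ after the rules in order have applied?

kubumbigognaafi

Rule 1 (intervocalic voicing): /p/ is a voiceless stop between vowels /u/ and /u/, so it voices to [b]. /k/ is a voiceless stop between vowels /i/ and /o/, so it voices to [g]. /kupumpikognaaf/ → kubumpigognaaf.
Rule 2 (post-nasal voicing): /p/ is a voiceless stop immediately after the nasal /m/, so it voices to [b]. /kubumpigognaaf/ → kubumbigognaaf.
Rule 3 (final i-epenthesis): the form ends in the consonant /f/, so [i] is inserted word-finally. /kubumbigognaaf/ → kubumbigognaafi.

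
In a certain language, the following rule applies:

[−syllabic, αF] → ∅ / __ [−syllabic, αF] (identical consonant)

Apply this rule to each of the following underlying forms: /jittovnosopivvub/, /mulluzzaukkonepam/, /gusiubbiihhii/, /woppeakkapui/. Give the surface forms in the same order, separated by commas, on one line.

/jittovnosopivvub/: /tt/ is a geminate; the first /t/ deletes. /vv/ is a geminate; the first /v/ deletes. → [jitovnosopivub].
/mulluzzaukkonepam/: /ll/ is a geminate; the first /l/ deletes. /zz/ is a geminate; the first /z/ deletes. /kk/ is a geminate; the first /k/ deletes. → [muluzaukonepam].
/gusiubbiihhii/: /bb/ is a geminate; the first /b/ deletes. /hh/ is a geminate; the first /h/ deletes. → [gusiubiihii].
/woppeakkapui/: /pp/ is a geminate; the first /p/ deletes. /kk/ is a geminate; the first /k/ deletes. → [wopeakapui].

jitovnosopivub, muluzaukonepam, gusiubiihii, wopeakapui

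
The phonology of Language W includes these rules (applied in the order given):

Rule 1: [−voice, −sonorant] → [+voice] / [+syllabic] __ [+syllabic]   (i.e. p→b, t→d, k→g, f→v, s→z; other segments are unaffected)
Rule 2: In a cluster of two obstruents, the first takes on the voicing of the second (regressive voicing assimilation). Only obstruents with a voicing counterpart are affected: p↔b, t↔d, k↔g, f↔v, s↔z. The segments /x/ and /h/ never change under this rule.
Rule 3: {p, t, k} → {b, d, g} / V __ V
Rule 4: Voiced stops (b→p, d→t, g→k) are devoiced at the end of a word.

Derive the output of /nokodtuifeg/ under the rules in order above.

nogottuivek

Rule 1 (intervocalic voicing): /k/ is a voiceless obstruent between vowels /o/ and /o/, so it voices to [g]. /f/ is a voiceless obstruent between vowels /i/ and /e/, so it voices to [v]. /nokodtuifeg/ → nogodtuiveg.
Rule 2 (regressive voicing assimilation): /d/ precedes the voiceless obstruent /t/, so it devoices to [t] by assimilation. /nogodtuiveg/ → nogottuiveg.
Rule 3 (intervocalic voicing): no segment meets the environment; /nogottuiveg/ is unchanged.
Rule 4 (final devoicing): /g/ is a voiced stop in word-final position, so it devoices to [k]. /nogottuiveg/ → nogottuivek.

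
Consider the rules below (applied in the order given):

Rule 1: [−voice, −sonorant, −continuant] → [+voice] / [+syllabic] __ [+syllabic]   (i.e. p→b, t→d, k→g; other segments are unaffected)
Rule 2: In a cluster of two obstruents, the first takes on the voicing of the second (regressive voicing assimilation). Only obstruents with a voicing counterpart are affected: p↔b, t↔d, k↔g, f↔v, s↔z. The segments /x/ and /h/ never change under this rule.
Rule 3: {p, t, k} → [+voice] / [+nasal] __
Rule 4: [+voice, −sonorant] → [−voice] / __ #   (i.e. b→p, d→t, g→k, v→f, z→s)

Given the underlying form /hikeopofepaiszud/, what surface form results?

higeobofebaizzut

Rule 1 (intervocalic voicing): /k/ is a voiceless stop between vowels /i/ and /e/, so it voices to [g]. /p/ is a voiceless stop between vowels /o/ and /o/, so it voices to [b]. /p/ is a voiceless stop between vowels /e/ and /a/, so it voices to [b]. /hikeopofepaiszud/ → higeobofebaiszud.
Rule 2 (regressive voicing assimilation): /s/ precedes the voiced obstruent /z/, so it voices to [z] by assimilation. /higeobofebaiszud/ → higeobofebaizzud.
Rule 3 (post-nasal voicing): no segment meets the environment; /higeobofebaizzud/ is unchanged.
Rule 4 (final devoicing): /d/ is a voiced obstruent in word-final position, so it devoices to [t]. /higeobofebaizzud/ → higeobofebaizzut.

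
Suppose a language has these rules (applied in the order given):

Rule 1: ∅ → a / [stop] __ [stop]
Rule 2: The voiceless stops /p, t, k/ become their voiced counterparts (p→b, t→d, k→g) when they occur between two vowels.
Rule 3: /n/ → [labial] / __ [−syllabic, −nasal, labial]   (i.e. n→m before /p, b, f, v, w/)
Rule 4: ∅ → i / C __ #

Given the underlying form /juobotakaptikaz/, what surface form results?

Rule 1 (stop-cluster a-epenthesis): /p/ and /t/ form a stop–stop cluster, so [a] is inserted between them. /juobotakaptikaz/ → juobotakapatikaz.
Rule 2 (intervocalic voicing): /t/ is a voiceless stop between vowels /o/ and /a/, so it voices to [d]. /k/ is a voiceless stop between vowels /a/ and /a/, so it voices to [g]. /p/ is a voiceless stop between vowels /a/ and /a/, so it voices to [b]. /t/ is a voiceless stop between vowels /a/ and /i/, so it voices to [d]. /k/ is a voiceless stop between vowels /i/ and /a/, so it voices to [g]. /juobotakapatikaz/ → juobodagabadigaz.
Rule 3 (nasal place assimilation): no segment meets the environment; /juobodagabadigaz/ is unchanged.
Rule 4 (final i-epenthesis): the form ends in the consonant /z/, so [i] is inserted word-finally. /juobodagabadigaz/ → juobodagabadigazi.

juobodagabadigazi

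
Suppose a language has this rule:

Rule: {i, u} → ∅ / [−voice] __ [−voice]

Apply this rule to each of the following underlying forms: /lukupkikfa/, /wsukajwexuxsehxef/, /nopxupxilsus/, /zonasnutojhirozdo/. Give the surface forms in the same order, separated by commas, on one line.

/lukupkikfa/: /u/ is a high vowel flanked by voiceless consonants /k/ and /p/, so it deletes. /i/ is a high vowel flanked by voiceless consonants /k/ and /k/, so it deletes. → [lukpkkfa].
/wsukajwexuxsehxef/: /u/ is a high vowel flanked by voiceless consonants /s/ and /k/, so it deletes. /u/ is a high vowel flanked by voiceless consonants /x/ and /x/, so it deletes. → [wskajwexxsehxef].
/nopxupxilsus/: /u/ is a high vowel flanked by voiceless consonants /x/ and /p/, so it deletes. /u/ is a high vowel flanked by voiceless consonants /s/ and /s/, so it deletes. → [nopxpxilss].
/zonasnutojhirozdo/: the rule's environment is not met; surfaces unchanged as [zonasnutojhirozdo].

lukpkkfa, wskajwexxsehxef, nopxpxilss, zonasnutojhirozdo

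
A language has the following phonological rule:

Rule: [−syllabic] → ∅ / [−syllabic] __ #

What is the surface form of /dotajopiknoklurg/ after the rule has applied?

/g/ is the second consonant of a word-final cluster /rg/, so it deletes.
The other instances of /d/, /t/, /j/, /p/, /k/, /n/, /l/, /r/ do not occur in the required environment and remain unchanged.
Surface form: [dotajopiknoklur].

dotajopiknoklur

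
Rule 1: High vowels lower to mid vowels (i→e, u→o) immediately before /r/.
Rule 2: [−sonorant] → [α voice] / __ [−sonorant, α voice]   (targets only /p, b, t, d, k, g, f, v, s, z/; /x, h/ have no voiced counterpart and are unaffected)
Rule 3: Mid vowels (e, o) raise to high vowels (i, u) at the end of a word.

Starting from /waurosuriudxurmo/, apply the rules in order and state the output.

waorosoriutxormu

Rule 1 (pre-rhotic lowering): /u/ is a high vowel immediately before /r/, so it lowers to [o]. /u/ is a high vowel immediately before /r/, so it lowers to [o]. /u/ is a high vowel immediately before /r/, so it lowers to [o]. /waurosuriudxurmo/ → waorosoriudxormo.
Rule 2 (regressive voicing assimilation): /d/ precedes the voiceless obstruent /x/, so it devoices to [t] by assimilation. /waorosoriudxormo/ → waorosoriutxormo.
Rule 3 (final vowel raising): /o/ is a mid vowel in word-final position, so it raises to [u]. /waorosoriutxormo/ → waorosoriutxormu.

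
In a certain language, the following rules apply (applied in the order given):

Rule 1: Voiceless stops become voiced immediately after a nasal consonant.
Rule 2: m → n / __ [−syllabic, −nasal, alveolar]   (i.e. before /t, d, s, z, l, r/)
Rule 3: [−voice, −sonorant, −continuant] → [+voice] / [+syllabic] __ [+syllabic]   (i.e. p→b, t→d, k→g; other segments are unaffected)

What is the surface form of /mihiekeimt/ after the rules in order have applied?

Rule 1 (post-nasal voicing): /t/ is a voiceless stop immediately after the nasal /m/, so it voices to [d]. /mihiekeimt/ → mihiekeimd.
Rule 2 (nasal place assimilation): /m/ precedes the alveolar consonant /d/, so it assimilates in place to [n]. /mihiekeimd/ → mihiekeind.
Rule 3 (intervocalic voicing): /k/ is a voiceless stop between vowels /e/ and /e/, so it voices to [g]. /mihiekeind/ → mihiegeind.

mihiegeind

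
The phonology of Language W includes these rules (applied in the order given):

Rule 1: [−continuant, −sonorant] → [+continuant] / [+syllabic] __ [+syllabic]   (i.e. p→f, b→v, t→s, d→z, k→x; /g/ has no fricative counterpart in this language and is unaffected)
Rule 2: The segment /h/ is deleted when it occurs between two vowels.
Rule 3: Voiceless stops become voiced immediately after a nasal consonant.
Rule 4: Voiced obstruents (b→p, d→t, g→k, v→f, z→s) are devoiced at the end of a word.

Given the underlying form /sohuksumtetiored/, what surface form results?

Rule 1 (intervocalic spirantization): /t/ is a stop between vowels /e/ and /i/, so it spirantizes to the fricative [s]. /sohuksumtetiored/ → sohuksumtesiored.
Rule 2 (intervocalic h-deletion): /h/ occurs between vowels /o/ and /u/, so it deletes. /sohuksumtesiored/ → souksumtesiored.
Rule 3 (post-nasal voicing): /t/ is a voiceless stop immediately after the nasal /m/, so it voices to [d]. /souksumtesiored/ → souksumdesiored.
Rule 4 (final devoicing): /d/ is a voiced obstruent in word-final position, so it devoices to [t]. /souksumdesiored/ → souksumdesioret.

souksumdesioret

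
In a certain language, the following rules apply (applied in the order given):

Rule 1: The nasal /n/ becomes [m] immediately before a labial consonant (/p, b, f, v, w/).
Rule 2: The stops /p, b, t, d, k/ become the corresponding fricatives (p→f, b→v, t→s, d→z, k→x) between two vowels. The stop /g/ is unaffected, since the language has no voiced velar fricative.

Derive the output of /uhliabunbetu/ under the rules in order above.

uhliavumbesu

Rule 1 (nasal place assimilation): /n/ precedes the labial consonant /b/, so it assimilates in place to [m]. /uhliabunbetu/ → uhliabumbetu.
Rule 2 (intervocalic spirantization): /b/ is a stop between vowels /a/ and /u/, so it spirantizes to the fricative [v]. /t/ is a stop between vowels /e/ and /u/, so it spirantizes to the fricative [s]. /uhliabumbetu/ → uhliavumbesu.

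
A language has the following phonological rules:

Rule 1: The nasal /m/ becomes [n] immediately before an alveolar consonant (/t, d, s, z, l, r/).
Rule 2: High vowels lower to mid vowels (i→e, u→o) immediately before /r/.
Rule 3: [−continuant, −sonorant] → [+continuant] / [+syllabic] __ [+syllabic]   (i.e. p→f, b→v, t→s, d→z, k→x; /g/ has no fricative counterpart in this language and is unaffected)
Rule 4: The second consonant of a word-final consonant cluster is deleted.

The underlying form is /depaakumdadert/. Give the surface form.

defaaxundazer

Rule 1 (nasal place assimilation): /m/ precedes the alveolar consonant /d/, so it assimilates in place to [n]. /depaakumdadert/ → depaakundadert.
Rule 2 (pre-rhotic lowering): no segment meets the environment; /depaakundadert/ is unchanged.
Rule 3 (intervocalic spirantization): /p/ is a stop between vowels /e/ and /a/, so it spirantizes to the fricative [f]. /k/ is a stop between vowels /a/ and /u/, so it spirantizes to the fricative [x]. /d/ is a stop between vowels /a/ and /e/, so it spirantizes to the fricative [z]. /depaakundadert/ → defaaxundazert.
Rule 4 (final cluster simplification): /t/ is the second consonant of a word-final cluster /rt/, so it deletes. /defaaxundazert/ → defaaxundazer.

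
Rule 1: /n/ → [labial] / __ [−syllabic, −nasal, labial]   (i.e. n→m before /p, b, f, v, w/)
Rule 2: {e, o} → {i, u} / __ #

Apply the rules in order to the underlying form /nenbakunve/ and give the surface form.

Rule 1 (nasal place assimilation): /n/ precedes the labial consonant /b/, so it assimilates in place to [m]. /n/ precedes the labial consonant /v/, so it assimilates in place to [m]. /nenbakunve/ → nembakumve.
Rule 2 (final vowel raising): /e/ is a mid vowel in word-final position, so it raises to [i]. /nembakumve/ → nembakumvi.

nembakumvi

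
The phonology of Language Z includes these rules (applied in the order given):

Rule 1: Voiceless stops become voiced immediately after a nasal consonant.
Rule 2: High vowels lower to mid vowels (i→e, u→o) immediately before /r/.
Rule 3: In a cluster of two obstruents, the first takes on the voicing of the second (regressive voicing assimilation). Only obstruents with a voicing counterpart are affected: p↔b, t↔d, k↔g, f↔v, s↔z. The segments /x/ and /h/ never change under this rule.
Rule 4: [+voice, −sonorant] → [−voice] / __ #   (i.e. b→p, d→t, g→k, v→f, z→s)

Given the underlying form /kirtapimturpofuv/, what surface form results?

Rule 1 (post-nasal voicing): /t/ is a voiceless stop immediately after the nasal /m/, so it voices to [d]. /kirtapimturpofuv/ → kirtapimdurpofuv.
Rule 2 (pre-rhotic lowering): /i/ is a high vowel immediately before /r/, so it lowers to [e]. /u/ is a high vowel immediately before /r/, so it lowers to [o]. /kirtapimdurpofuv/ → kertapimdorpofuv.
Rule 3 (regressive voicing assimilation): no segment meets the environment; /kertapimdorpofuv/ is unchanged.
Rule 4 (final devoicing): /v/ is a voiced obstruent in word-final position, so it devoices to [f]. /kertapimdorpofuv/ → kertapimdorpofuf.

kertapimdorpofuf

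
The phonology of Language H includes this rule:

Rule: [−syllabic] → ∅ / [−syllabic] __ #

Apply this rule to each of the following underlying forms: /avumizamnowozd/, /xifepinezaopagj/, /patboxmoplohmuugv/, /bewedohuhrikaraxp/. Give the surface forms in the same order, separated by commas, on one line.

/avumizamnowozd/: /d/ is the second consonant of a word-final cluster /zd/, so it deletes. → [avumizamnowoz].
/xifepinezaopagj/: /j/ is the second consonant of a word-final cluster /gj/, so it deletes. → [xifepinezaopag].
/patboxmoplohmuugv/: /v/ is the second consonant of a word-final cluster /gv/, so it deletes. → [patboxmoplohmuug].
/bewedohuhrikaraxp/: /p/ is the second consonant of a word-final cluster /xp/, so it deletes. → [bewedohuhrikarax].

avumizamnowoz, xifepinezaopag, patboxmoplohmuug, bewedohuhrikarax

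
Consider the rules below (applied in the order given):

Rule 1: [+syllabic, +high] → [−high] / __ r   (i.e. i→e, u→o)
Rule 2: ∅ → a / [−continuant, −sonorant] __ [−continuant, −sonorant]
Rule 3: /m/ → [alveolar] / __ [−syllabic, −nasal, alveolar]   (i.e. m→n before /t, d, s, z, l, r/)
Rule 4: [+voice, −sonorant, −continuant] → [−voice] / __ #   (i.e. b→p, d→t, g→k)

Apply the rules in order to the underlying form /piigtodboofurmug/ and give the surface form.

piigatodabooformuk

Rule 1 (pre-rhotic lowering): /u/ is a high vowel immediately before /r/, so it lowers to [o]. /piigtodboofurmug/ → piigtodbooformug.
Rule 2 (stop-cluster a-epenthesis): /g/ and /t/ form a stop–stop cluster, so [a] is inserted between them. /d/ and /b/ form a stop–stop cluster, so [a] is inserted between them. /piigtodbooformug/ → piigatodabooformug.
Rule 3 (nasal place assimilation): no segment meets the environment; /piigatodabooformug/ is unchanged.
Rule 4 (final devoicing): /g/ is a voiced stop in word-final position, so it devoices to [k]. /piigatodabooformug/ → piigatodabooformuk.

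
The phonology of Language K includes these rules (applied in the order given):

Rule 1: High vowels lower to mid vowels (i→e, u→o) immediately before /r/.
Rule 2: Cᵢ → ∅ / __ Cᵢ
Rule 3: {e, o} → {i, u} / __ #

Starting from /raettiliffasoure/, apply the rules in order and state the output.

Rule 1 (pre-rhotic lowering): /u/ is a high vowel immediately before /r/, so it lowers to [o]. /raettiliffasoure/ → raettiliffasoore.
Rule 2 (degemination): /tt/ is a geminate; the first /t/ deletes. /ff/ is a geminate; the first /f/ deletes. /raettiliffasoore/ → raetilifasoore.
Rule 3 (final vowel raising): /e/ is a mid vowel in word-final position, so it raises to [i]. /raetilifasoore/ → raetilifasoori.

raetilifasoori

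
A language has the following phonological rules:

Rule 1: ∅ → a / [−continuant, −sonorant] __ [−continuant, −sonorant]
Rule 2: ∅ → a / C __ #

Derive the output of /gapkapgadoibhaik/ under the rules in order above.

Rule 1 (stop-cluster a-epenthesis): /p/ and /k/ form a stop–stop cluster, so [a] is inserted between them. /p/ and /g/ form a stop–stop cluster, so [a] is inserted between them. /gapkapgadoibhaik/ → gapakapagadoibhaik.
Rule 2 (final a-epenthesis): the form ends in the consonant /k/, so [a] is inserted word-finally. /gapakapagadoibhaik/ → gapakapagadoibhaika.

gapakapagadoibhaika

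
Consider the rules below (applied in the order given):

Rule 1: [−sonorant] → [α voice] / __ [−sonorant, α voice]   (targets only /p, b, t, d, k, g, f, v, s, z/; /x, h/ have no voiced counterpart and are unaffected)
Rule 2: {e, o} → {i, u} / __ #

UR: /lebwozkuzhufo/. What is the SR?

Rule 1 (regressive voicing assimilation): /z/ precedes the voiceless obstruent /k/, so it devoices to [s] by assimilation. /z/ precedes the voiceless obstruent /h/, so it devoices to [s] by assimilation. /lebwozkuzhufo/ → lebwoskushufo.
Rule 2 (final vowel raising): /o/ is a mid vowel in word-final position, so it raises to [u]. /lebwoskushufo/ → lebwoskushufu.

lebwoskushufu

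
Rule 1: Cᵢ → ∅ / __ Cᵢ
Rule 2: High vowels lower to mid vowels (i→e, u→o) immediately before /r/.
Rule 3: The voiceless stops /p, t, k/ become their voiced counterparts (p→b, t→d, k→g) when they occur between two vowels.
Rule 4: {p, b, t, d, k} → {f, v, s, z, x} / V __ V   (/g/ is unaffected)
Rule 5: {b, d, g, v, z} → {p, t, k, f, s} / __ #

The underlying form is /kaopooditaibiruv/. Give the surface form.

kaovoozizaiveruf

Rule 1 (degemination): no segment meets the environment; /kaopooditaibiruv/ is unchanged.
Rule 2 (pre-rhotic lowering): /i/ is a high vowel immediately before /r/, so it lowers to [e]. /kaopooditaibiruv/ → kaopooditaiberuv.
Rule 3 (intervocalic voicing): /p/ is a voiceless stop between vowels /o/ and /o/, so it voices to [b]. /t/ is a voiceless stop between vowels /i/ and /a/, so it voices to [d]. /kaopooditaiberuv/ → kaoboodidaiberuv.
Rule 4 (intervocalic spirantization): /b/ is a stop between vowels /o/ and /o/, so it spirantizes to the fricative [v]. /d/ is a stop between vowels /o/ and /i/, so it spirantizes to the fricative [z]. /d/ is a stop between vowels /i/ and /a/, so it spirantizes to the fricative [z]. /b/ is a stop between vowels /i/ and /e/, so it spirantizes to the fricative [v]. /kaoboodidaiberuv/ → kaovoozizaiveruv.
Rule 5 (final devoicing): /v/ is a voiced obstruent in word-final position, so it devoices to [f]. /kaovoozizaiveruv/ → kaovoozizaiveruf.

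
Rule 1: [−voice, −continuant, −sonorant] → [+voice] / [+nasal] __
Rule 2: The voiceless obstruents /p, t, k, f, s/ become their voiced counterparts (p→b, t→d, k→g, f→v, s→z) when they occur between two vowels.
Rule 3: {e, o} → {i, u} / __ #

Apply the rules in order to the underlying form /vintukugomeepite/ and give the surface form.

Rule 1 (post-nasal voicing): /t/ is a voiceless stop immediately after the nasal /n/, so it voices to [d]. /vintukugomeepite/ → vindukugomeepite.
Rule 2 (intervocalic voicing): /k/ is a voiceless obstruent between vowels /u/ and /u/, so it voices to [g]. /p/ is a voiceless obstruent between vowels /e/ and /i/, so it voices to [b]. /t/ is a voiceless obstruent between vowels /i/ and /e/, so it voices to [d]. /vindukugomeepite/ → vindugugomeebide.
Rule 3 (final vowel raising): /e/ is a mid vowel in word-final position, so it raises to [i]. /vindugugomeebide/ → vindugugomeebidi.

vindugugomeebidi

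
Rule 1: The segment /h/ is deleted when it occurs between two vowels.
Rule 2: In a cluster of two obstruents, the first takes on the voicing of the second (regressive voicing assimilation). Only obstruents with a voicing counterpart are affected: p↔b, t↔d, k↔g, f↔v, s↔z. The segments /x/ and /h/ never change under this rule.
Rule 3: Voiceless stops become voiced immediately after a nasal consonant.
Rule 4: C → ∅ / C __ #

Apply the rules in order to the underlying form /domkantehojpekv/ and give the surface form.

domgandeojpeg

Rule 1 (intervocalic h-deletion): /h/ occurs between vowels /e/ and /o/, so it deletes. /domkantehojpekv/ → domkanteojpekv.
Rule 2 (regressive voicing assimilation): /k/ precedes the voiced obstruent /v/, so it voices to [g] by assimilation. /domkanteojpekv/ → domkanteojpegv.
Rule 3 (post-nasal voicing): /k/ is a voiceless stop immediately after the nasal /m/, so it voices to [g]. /t/ is a voiceless stop immediately after the nasal /n/, so it voices to [d]. /domkanteojpegv/ → domgandeojpegv.
Rule 4 (final cluster simplification): /v/ is the second consonant of a word-final cluster /gv/, so it deletes. /domgandeojpegv/ → domgandeojpeg.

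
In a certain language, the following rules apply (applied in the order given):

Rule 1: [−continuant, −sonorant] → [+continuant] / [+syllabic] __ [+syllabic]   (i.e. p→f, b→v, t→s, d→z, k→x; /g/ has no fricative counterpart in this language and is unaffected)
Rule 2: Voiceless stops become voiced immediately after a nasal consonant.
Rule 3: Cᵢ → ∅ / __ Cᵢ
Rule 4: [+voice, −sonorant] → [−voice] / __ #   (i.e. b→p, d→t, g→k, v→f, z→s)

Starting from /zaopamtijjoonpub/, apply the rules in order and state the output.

Rule 1 (intervocalic spirantization): /p/ is a stop between vowels /o/ and /a/, so it spirantizes to the fricative [f]. /zaopamtijjoonpub/ → zaofamtijjoonpub.
Rule 2 (post-nasal voicing): /t/ is a voiceless stop immediately after the nasal /m/, so it voices to [d]. /p/ is a voiceless stop immediately after the nasal /n/, so it voices to [b]. /zaofamtijjoonpub/ → zaofamdijjoonbub.
Rule 3 (degemination): /jj/ is a geminate; the first /j/ deletes. /zaofamdijjoonbub/ → zaofamdijoonbub.
Rule 4 (final devoicing): /b/ is a voiced obstruent in word-final position, so it devoices to [p]. /zaofamdijoonbub/ → zaofamdijoonbup.

zaofamdijoonbup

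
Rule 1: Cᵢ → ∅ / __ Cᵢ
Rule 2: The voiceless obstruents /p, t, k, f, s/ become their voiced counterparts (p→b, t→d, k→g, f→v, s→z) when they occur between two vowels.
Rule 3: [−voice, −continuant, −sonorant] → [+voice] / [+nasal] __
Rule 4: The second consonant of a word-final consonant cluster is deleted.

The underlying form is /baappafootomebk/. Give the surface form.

Rule 1 (degemination): /pp/ is a geminate; the first /p/ deletes. /baappafootomebk/ → baapafootomebk.
Rule 2 (intervocalic voicing): /p/ is a voiceless obstruent between vowels /a/ and /a/, so it voices to [b]. /f/ is a voiceless obstruent between vowels /a/ and /o/, so it voices to [v]. /t/ is a voiceless obstruent between vowels /o/ and /o/, so it voices to [d]. /baapafootomebk/ → baabavoodomebk.
Rule 3 (post-nasal voicing): no segment meets the environment; /baabavoodomebk/ is unchanged.
Rule 4 (final cluster simplification): /k/ is the second consonant of a word-final cluster /bk/, so it deletes. /baabavoodomebk/ → baabavoodomeb.

baabavoodomeb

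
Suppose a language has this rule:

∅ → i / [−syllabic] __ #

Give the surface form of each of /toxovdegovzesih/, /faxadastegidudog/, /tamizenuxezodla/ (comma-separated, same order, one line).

/toxovdegovzesih/: the form ends in the consonant /h/, so [i] is inserted word-finally. → [toxovdegovzesihi].
/faxadastegidudog/: the form ends in the consonant /g/, so [i] is inserted word-finally. → [faxadastegidudogi].
/tamizenuxezodla/: the rule's environment is not met; surfaces unchanged as [tamizenuxezodla].

toxovdegovzesihi, faxadastegidudogi, tamizenuxezodla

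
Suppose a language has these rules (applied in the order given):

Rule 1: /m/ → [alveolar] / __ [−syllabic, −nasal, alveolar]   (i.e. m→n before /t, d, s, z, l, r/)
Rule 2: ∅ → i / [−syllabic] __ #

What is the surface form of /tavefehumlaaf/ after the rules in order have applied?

tavefehunlaafi

Rule 1 (nasal place assimilation): /m/ precedes the alveolar consonant /l/, so it assimilates in place to [n]. /tavefehumlaaf/ → tavefehunlaaf.
Rule 2 (final i-epenthesis): the form ends in the consonant /f/, so [i] is inserted word-finally. /tavefehunlaaf/ → tavefehunlaafi.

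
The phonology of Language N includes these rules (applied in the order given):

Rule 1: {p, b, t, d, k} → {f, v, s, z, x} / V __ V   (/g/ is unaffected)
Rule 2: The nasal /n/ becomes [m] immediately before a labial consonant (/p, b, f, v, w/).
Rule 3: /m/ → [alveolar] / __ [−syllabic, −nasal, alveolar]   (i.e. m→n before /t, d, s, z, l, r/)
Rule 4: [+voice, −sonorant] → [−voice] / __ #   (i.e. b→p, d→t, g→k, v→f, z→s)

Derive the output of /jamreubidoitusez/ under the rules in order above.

Rule 1 (intervocalic spirantization): /b/ is a stop between vowels /u/ and /i/, so it spirantizes to the fricative [v]. /d/ is a stop between vowels /i/ and /o/, so it spirantizes to the fricative [z]. /t/ is a stop between vowels /i/ and /u/, so it spirantizes to the fricative [s]. /jamreubidoitusez/ → jamreuvizoisusez.
Rule 2 (nasal place assimilation): no segment meets the environment; /jamreuvizoisusez/ is unchanged.
Rule 3 (nasal place assimilation): /m/ precedes the alveolar consonant /r/, so it assimilates in place to [n]. /jamreuvizoisusez/ → janreuvizoisusez.
Rule 4 (final devoicing): /z/ is a voiced obstruent in word-final position, so it devoices to [s]. /janreuvizoisusez/ → janreuvizoisuses.

janreuvizoisuses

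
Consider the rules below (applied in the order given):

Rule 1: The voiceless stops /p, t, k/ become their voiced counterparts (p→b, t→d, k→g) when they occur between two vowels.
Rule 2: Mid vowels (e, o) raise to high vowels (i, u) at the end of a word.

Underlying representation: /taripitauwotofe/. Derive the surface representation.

Rule 1 (intervocalic voicing): /p/ is a voiceless stop between vowels /i/ and /i/, so it voices to [b]. /t/ is a voiceless stop between vowels /i/ and /a/, so it voices to [d]. /t/ is a voiceless stop between vowels /o/ and /o/, so it voices to [d]. /taripitauwotofe/ → taribidauwodofe.
Rule 2 (final vowel raising): /e/ is a mid vowel in word-final position, so it raises to [i]. /taribidauwodofe/ → taribidauwodofi.

taribidauwodofi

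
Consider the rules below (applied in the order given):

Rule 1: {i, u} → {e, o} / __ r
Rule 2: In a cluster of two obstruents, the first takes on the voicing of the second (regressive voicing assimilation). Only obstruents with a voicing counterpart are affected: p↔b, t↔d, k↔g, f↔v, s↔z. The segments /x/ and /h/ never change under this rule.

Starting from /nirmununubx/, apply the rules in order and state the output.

nermununupx

Rule 1 (pre-rhotic lowering): /i/ is a high vowel immediately before /r/, so it lowers to [e]. /nirmununubx/ → nermununubx.
Rule 2 (regressive voicing assimilation): /b/ precedes the voiceless obstruent /x/, so it devoices to [p] by assimilation. /nermununubx/ → nermununupx.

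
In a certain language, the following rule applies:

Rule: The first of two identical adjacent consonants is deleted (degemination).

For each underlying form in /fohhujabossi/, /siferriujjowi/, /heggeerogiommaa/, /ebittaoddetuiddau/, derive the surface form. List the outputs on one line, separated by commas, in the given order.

fohujabosi, siferiujowi, hegeerogiomaa, ebitaodetuidau

/fohhujabossi/: /hh/ is a geminate; the first /h/ deletes. /ss/ is a geminate; the first /s/ deletes. → [fohujabosi].
/siferriujjowi/: /rr/ is a geminate; the first /r/ deletes. /jj/ is a geminate; the first /j/ deletes. → [siferiujowi].
/heggeerogiommaa/: /gg/ is a geminate; the first /g/ deletes. /mm/ is a geminate; the first /m/ deletes. → [hegeerogiomaa].
/ebittaoddetuiddau/: /tt/ is a geminate; the first /t/ deletes. /dd/ is a geminate; the first /d/ deletes. /dd/ is a geminate; the first /d/ deletes. → [ebitaodetuidau].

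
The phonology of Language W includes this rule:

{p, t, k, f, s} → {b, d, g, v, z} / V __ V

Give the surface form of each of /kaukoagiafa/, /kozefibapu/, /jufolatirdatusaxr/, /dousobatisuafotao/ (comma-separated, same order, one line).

/kaukoagiafa/: /k/ is a voiceless obstruent between vowels /u/ and /o/, so it voices to [g]. /f/ is a voiceless obstruent between vowels /a/ and /a/, so it voices to [v]. → [kaugoagiava].
/kozefibapu/: /f/ is a voiceless obstruent between vowels /e/ and /i/, so it voices to [v]. /p/ is a voiceless obstruent between vowels /a/ and /u/, so it voices to [b]. → [kozevibabu].
/jufolatirdatusaxr/: /f/ is a voiceless obstruent between vowels /u/ and /o/, so it voices to [v]. /t/ is a voiceless obstruent between vowels /a/ and /i/, so it voices to [d]. /t/ is a voiceless obstruent between vowels /a/ and /u/, so it voices to [d]. /s/ is a voiceless obstruent between vowels /u/ and /a/, so it voices to [z]. → [juvoladirdaduzaxr].
/dousobatisuafotao/: /s/ is a voiceless obstruent between vowels /u/ and /o/, so it voices to [z]. /t/ is a voiceless obstruent between vowels /a/ and /i/, so it voices to [d]. /s/ is a voiceless obstruent between vowels /i/ and /u/, so it voices to [z]. /f/ is a voiceless obstruent between vowels /a/ and /o/, so it voices to [v]. /t/ is a voiceless obstruent between vowels /o/ and /a/, so it voices to [d]. → [douzobadizuavodao].

kaugoagiava, kozevibabu, juvoladirdaduzaxr, douzobadizuavodao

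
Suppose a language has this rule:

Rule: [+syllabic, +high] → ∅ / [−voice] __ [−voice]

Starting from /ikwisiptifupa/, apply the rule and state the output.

ikwisptfpa

/i/ is a high vowel flanked by voiceless consonants /s/ and /p/, so it deletes.
/i/ is a high vowel flanked by voiceless consonants /t/ and /f/, so it deletes.
/u/ is a high vowel flanked by voiceless consonants /f/ and /p/, so it deletes.
The other instances of /i/ do not occur in the required environment and remain unchanged.
Surface form: [ikwisptfpa].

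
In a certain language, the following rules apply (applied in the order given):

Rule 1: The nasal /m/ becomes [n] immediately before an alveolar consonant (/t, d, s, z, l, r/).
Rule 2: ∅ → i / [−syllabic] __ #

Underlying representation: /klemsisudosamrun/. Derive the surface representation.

Rule 1 (nasal place assimilation): /m/ precedes the alveolar consonant /s/, so it assimilates in place to [n]. /m/ precedes the alveolar consonant /r/, so it assimilates in place to [n]. /klemsisudosamrun/ → klensisudosanrun.
Rule 2 (final i-epenthesis): the form ends in the consonant /n/, so [i] is inserted word-finally. /klensisudosanrun/ → klensisudosanruni.

klensisudosanruni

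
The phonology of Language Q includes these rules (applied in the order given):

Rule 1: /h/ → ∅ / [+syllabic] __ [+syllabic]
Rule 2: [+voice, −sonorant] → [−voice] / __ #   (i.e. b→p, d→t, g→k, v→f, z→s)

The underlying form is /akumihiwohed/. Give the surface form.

akumiiwoet

Rule 1 (intervocalic h-deletion): /h/ occurs between vowels /i/ and /i/, so it deletes. /h/ occurs between vowels /o/ and /e/, so it deletes. /akumihiwohed/ → akumiiwoed.
Rule 2 (final devoicing): /d/ is a voiced obstruent in word-final position, so it devoices to [t]. /akumiiwoed/ → akumiiwoet.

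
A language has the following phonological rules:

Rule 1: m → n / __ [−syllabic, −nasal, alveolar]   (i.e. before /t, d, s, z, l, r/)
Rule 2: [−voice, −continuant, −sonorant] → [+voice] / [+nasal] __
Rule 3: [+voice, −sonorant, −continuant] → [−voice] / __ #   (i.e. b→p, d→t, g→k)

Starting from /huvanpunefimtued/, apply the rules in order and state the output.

Rule 1 (nasal place assimilation): /m/ precedes the alveolar consonant /t/, so it assimilates in place to [n]. /huvanpunefimtued/ → huvanpunefintued.
Rule 2 (post-nasal voicing): /p/ is a voiceless stop immediately after the nasal /n/, so it voices to [b]. /t/ is a voiceless stop immediately after the nasal /n/, so it voices to [d]. /huvanpunefintued/ → huvanbunefindued.
Rule 3 (final devoicing): /d/ is a voiced stop in word-final position, so it devoices to [t]. /huvanbunefindued/ → huvanbunefinduet.

huvanbunefinduet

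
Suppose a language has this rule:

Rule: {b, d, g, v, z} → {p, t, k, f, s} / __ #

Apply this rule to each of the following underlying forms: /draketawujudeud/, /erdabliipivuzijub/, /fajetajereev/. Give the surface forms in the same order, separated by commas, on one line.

draketawujudeut, erdabliipivuzijup, fajetajereef

/draketawujudeud/: /d/ is a voiced obstruent in word-final position, so it devoices to [t]. → [draketawujudeut].
/erdabliipivuzijub/: /b/ is a voiced obstruent in word-final position, so it devoices to [p]. → [erdabliipivuzijup].
/fajetajereev/: /v/ is a voiced obstruent in word-final position, so it devoices to [f]. → [fajetajereef].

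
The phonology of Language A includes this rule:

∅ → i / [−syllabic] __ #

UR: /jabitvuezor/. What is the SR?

jabitvuezori

the form ends in the consonant /r/, so [i] is inserted word-finally.
Surface form: [jabitvuezori].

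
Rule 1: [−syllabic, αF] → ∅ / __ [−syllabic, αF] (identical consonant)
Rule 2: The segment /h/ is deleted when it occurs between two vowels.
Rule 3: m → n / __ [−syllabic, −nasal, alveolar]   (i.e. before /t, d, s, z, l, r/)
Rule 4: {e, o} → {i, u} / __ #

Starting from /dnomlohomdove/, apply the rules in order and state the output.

dnonloondovi

Rule 1 (degemination): no segment meets the environment; /dnomlohomdove/ is unchanged.
Rule 2 (intervocalic h-deletion): /h/ occurs between vowels /o/ and /o/, so it deletes. /dnomlohomdove/ → dnomloomdove.
Rule 3 (nasal place assimilation): /m/ precedes the alveolar consonant /l/, so it assimilates in place to [n]. /m/ precedes the alveolar consonant /d/, so it assimilates in place to [n]. /dnomloomdove/ → dnonloondove.
Rule 4 (final vowel raising): /e/ is a mid vowel in word-final position, so it raises to [i]. /dnonloondove/ → dnonloondovi.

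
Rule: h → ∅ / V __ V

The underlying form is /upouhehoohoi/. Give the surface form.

upoueoooi

/h/ occurs between vowels /u/ and /e/, so it deletes.
/h/ occurs between vowels /e/ and /o/, so it deletes.
/h/ occurs between vowels /o/ and /o/, so it deletes.
Surface form: [upoueoooi].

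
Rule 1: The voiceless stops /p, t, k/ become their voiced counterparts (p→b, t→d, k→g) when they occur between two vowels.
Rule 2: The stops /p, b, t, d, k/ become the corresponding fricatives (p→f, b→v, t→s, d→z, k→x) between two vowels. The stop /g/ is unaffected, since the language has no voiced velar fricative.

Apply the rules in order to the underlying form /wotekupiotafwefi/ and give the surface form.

Rule 1 (intervocalic voicing): /t/ is a voiceless stop between vowels /o/ and /e/, so it voices to [d]. /k/ is a voiceless stop between vowels /e/ and /u/, so it voices to [g]. /p/ is a voiceless stop between vowels /u/ and /i/, so it voices to [b]. /t/ is a voiceless stop between vowels /o/ and /a/, so it voices to [d]. /wotekupiotafwefi/ → wodegubiodafwefi.
Rule 2 (intervocalic spirantization): /d/ is a stop between vowels /o/ and /e/, so it spirantizes to the fricative [z]. /b/ is a stop between vowels /u/ and /i/, so it spirantizes to the fricative [v]. /d/ is a stop between vowels /o/ and /a/, so it spirantizes to the fricative [z]. /wodegubiodafwefi/ → wozeguviozafwefi.

wozeguviozafwefi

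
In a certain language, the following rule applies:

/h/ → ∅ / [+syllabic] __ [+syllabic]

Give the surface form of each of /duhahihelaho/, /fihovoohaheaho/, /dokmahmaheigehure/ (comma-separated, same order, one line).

duaielao, fiovooaeao, dokmahmaeigeure

/duhahihelaho/: /h/ occurs between vowels /u/ and /a/, so it deletes. /h/ occurs between vowels /a/ and /i/, so it deletes. /h/ occurs between vowels /i/ and /e/, so it deletes. /h/ occurs between vowels /a/ and /o/, so it deletes. → [duaielao].
/fihovoohaheaho/: /h/ occurs between vowels /i/ and /o/, so it deletes. /h/ occurs between vowels /o/ and /a/, so it deletes. /h/ occurs between vowels /a/ and /e/, so it deletes. /h/ occurs between vowels /a/ and /o/, so it deletes. → [fiovooaeao].
/dokmahmaheigehure/: /h/ occurs between vowels /a/ and /e/, so it deletes. /h/ occurs between vowels /e/ and /u/, so it deletes. → [dokmahmaeigeure].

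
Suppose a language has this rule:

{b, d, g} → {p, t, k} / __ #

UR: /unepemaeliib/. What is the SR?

unepemaeliip

/b/ is a voiced stop in word-final position, so it devoices to [p].
Surface form: [unepemaeliip].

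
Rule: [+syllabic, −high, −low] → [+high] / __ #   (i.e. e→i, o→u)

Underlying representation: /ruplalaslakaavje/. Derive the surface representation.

/e/ is a mid vowel in word-final position, so it raises to [i].
Surface form: [ruplalaslakaavji].

ruplalaslakaavji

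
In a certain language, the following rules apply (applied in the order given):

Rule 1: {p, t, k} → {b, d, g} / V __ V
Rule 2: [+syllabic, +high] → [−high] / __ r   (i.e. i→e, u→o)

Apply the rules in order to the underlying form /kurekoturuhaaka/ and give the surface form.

koregodoruhaaga

Rule 1 (intervocalic voicing): /k/ is a voiceless stop between vowels /e/ and /o/, so it voices to [g]. /t/ is a voiceless stop between vowels /o/ and /u/, so it voices to [d]. /k/ is a voiceless stop between vowels /a/ and /a/, so it voices to [g]. /kurekoturuhaaka/ → kuregoduruhaaga.
Rule 2 (pre-rhotic lowering): /u/ is a high vowel immediately before /r/, so it lowers to [o]. /u/ is a high vowel immediately before /r/, so it lowers to [o]. /kuregoduruhaaga/ → koregodoruhaaga.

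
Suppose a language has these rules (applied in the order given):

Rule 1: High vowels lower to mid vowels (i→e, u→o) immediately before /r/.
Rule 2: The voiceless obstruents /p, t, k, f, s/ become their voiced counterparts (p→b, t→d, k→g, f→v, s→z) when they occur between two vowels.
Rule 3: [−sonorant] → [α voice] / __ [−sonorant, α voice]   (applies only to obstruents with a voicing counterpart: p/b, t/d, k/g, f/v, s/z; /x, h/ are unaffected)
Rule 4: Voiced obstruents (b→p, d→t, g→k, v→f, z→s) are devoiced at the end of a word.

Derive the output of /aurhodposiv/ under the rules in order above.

aorhotpozif

Rule 1 (pre-rhotic lowering): /u/ is a high vowel immediately before /r/, so it lowers to [o]. /aurhodposiv/ → aorhodposiv.
Rule 2 (intervocalic voicing): /s/ is a voiceless obstruent between vowels /o/ and /i/, so it voices to [z]. /aorhodposiv/ → aorhodpoziv.
Rule 3 (regressive voicing assimilation): /d/ precedes the voiceless obstruent /p/, so it devoices to [t] by assimilation. /aorhodpoziv/ → aorhotpoziv.
Rule 4 (final devoicing): /v/ is a voiced obstruent in word-final position, so it devoices to [f]. /aorhotpoziv/ → aorhotpozif.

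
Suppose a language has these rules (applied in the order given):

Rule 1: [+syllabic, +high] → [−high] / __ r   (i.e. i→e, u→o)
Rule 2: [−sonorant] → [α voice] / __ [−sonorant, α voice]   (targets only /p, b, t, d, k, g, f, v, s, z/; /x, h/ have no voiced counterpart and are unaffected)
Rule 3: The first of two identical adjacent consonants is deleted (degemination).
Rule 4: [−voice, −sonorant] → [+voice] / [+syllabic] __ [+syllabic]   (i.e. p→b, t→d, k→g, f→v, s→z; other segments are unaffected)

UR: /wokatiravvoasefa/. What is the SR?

wogaderavoazeva

Rule 1 (pre-rhotic lowering): /i/ is a high vowel immediately before /r/, so it lowers to [e]. /wokatiravvoasefa/ → wokateravvoasefa.
Rule 2 (regressive voicing assimilation): no segment meets the environment; /wokateravvoasefa/ is unchanged.
Rule 3 (degemination): /vv/ is a geminate; the first /v/ deletes. /wokateravvoasefa/ → wokateravoasefa.
Rule 4 (intervocalic voicing): /k/ is a voiceless obstruent between vowels /o/ and /a/, so it voices to [g]. /t/ is a voiceless obstruent between vowels /a/ and /e/, so it voices to [d]. /s/ is a voiceless obstruent between vowels /a/ and /e/, so it voices to [z]. /f/ is a voiceless obstruent between vowels /e/ and /a/, so it voices to [v]. /wokateravoasefa/ → wogaderavoazeva.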